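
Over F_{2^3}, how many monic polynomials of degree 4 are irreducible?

The number of monic irreducibles of degree 4 over GF(8) is (1/4)·Σ_{d∣4} μ(4/d) 8^d.
Divisors of 4: 1, 2, 4; μ(4/d) for each: 0, -1, 1.
Σ = − 8^2 + 8^4 = 4032.
N = 4032/4 = 1008.

1008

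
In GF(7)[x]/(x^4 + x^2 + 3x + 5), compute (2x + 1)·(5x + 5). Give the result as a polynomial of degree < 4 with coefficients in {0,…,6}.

Multiply in GF(7)[x]: (2x + 1)·(5x + 5) = 3x^2 + x + 5.
Reduced: 3x^2 + x + 5.

3x^2 + x + 5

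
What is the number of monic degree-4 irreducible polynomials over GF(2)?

x^(2^4) − x is the product of all monic irreducibles of degree dividing 4; Möbius inversion gives N = (1/4) Σ μ(4/d)·2^d.
Divisors of 4: 1, 2, 4; μ(4/d) for each: 0, -1, 1.
Σ = − 2^2 + 2^4 = 12.
N = 12/4 = 3.

3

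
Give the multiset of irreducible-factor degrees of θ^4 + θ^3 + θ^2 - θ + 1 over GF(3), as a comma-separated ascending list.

Write f(θ) = θ^4 + θ^3 + θ^2 - θ + 1.
Roots in GF(3): f(0) = 1; f(1) = 0 → root; f(2) = 0 → root.
Linear factors from roots: (θ - 1), (θ + 1).
Complete factorization: f(θ) = (θ + 1)·(θ - 1)·(θ^2 + θ - 1).
Factor degrees with multiplicity: 1 + 1 + 2 = 4.

1, 1, 2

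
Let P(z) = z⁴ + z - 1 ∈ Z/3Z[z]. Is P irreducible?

Yes

Check for roots in Z/3Z: P(0) = 2; P(1) = 1; P(2) = 2.
No roots, so no linear factors.
Monic irreducibles of degree 2 over GF(3): z² + 1, z² + z - 1, z² - z - 1.
None of them divide P (all give nonzero remainder).
No irreducible factor of degree ≤ 2 exists, so P is irreducible over GF(3).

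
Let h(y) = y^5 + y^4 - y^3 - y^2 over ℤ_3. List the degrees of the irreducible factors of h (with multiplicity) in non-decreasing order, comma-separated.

1, 1, 1, 1, 1

Roots in ℤ_3: h(0) = 0 → root; h(1) = 0 → root; h(2) = 0 → root.
Linear factors from roots: (y), (y - 1), (y + 1).
Complete factorization: h(y) = (y - 1)·(y)^2·(y + 1)^2.
Factor degrees with multiplicity: 1 + 1 + 1 + 1 + 1 = 5.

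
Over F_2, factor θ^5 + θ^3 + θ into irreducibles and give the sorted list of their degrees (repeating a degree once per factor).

Write g(θ) = θ^5 + θ^3 + θ.
Roots in F_2: g(0) = 0 → root; g(1) = 1.
Linear factors from roots: (θ).
Complete factorization: g(θ) = (θ)·(θ^2 + θ + 1)^2.
Factor degrees with multiplicity: 1 + 2 + 2 = 5.

1, 2, 2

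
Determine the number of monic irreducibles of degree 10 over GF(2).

99

By the necklace-counting formula, N_2(10) = (1/10) Σ_{d|10} μ(10/d)·2^d.
Divisors of 10: 1, 2, 5, 10; μ(10/d) for each: 1, -1, -1, 1.
Σ = 2^1 − 2^2 − 2^5 + 2^10 = 990.
N = 990/10 = 99.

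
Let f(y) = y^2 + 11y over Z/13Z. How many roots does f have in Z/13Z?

2

Evaluate at each of the 13 elements of Z/13Z:
f(0) = 0 → root; f(1) = 12; f(2) = 0 → root; f(3) = 3; f(4) = 8; f(5) = 2; f(6) = 11; f(7) = 9; f(8) = 9; f(9) = 11; f(10) = 2; f(11) = 8; f(12) = 3.
Roots: {0, 2}.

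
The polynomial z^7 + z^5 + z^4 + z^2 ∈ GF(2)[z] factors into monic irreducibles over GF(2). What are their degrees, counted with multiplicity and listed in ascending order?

1, 1, 1, 1, 1, 2

Write f(z) = z^7 + z^5 + z^4 + z^2.
Roots in GF(2): f(0) = 0 → root; f(1) = 0 → root.
Linear factors from roots: (z), (z + 1).
Complete factorization: f(z) = (z)^2·(z + 1)^3·(z^2 + z + 1).
Factor degrees with multiplicity: 1 + 1 + 1 + 1 + 1 + 2 = 7.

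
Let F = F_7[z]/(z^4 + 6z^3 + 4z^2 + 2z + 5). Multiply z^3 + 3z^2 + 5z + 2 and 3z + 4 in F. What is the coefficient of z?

6

Multiply in F_7[z]: (z^3 + 3z^2 + 5z + 2)·(3z + 4) = 3z^4 + 6z^3 + 6z^2 + 5z + 1.
Reduce using z^4 ≡ z^3 + 3z^2 + 5z + 2 (mod z^4 + 6z^3 + 4z^2 + 2z + 5).
Reduced: 2z^3 + z^2 + 6z.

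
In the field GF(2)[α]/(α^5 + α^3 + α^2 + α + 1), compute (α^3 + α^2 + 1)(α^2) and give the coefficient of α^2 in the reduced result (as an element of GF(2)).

Multiply in GF(2)[α]: (α^3 + α^2 + 1)·(α^2) = α^5 + α^4 + α^2.
Reduce using α^5 ≡ α^3 + α^2 + α + 1 (mod α^5 + α^3 + α^2 + α + 1).
Reduced: α^4 + α^3 + α + 1.

0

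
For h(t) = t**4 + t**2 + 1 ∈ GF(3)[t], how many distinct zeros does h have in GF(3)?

Evaluate at each of the 3 elements of GF(3):
h(0) = 1; h(1) = 0 → root; h(2) = 0 → root.
Roots: {1, 2}.

2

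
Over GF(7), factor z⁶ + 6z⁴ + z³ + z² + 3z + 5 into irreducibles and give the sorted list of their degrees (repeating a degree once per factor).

Write f(z) = z⁶ + 6z⁴ + z³ + z² + 3z + 5.
Complete factorization: f(z) = (z⁶ + 6z⁴ + z³ + z² + 3z + 5).
Factor degrees with multiplicity: 6 = 6.

6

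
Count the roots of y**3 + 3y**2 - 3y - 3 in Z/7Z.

Write h(y) = y**3 + 3y**2 - 3y - 3.
Evaluate at each of the 7 elements of Z/7Z:
h(0) = 4; h(1) = 5; h(2) = 4; h(3) = 0 → root; h(4) = 6; h(5) = 0 → root; h(6) = 2.
Roots: {3, 5}.

2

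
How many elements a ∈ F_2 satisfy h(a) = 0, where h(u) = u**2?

1

Evaluate at each of the 2 elements of F_2:
h(0) = 0 → root; h(1) = 1.
Roots: {0}.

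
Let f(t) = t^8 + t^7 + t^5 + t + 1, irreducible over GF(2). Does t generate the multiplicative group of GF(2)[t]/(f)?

No

|GF(2^8)^×| = 2^8 − 1 = 255. Prime factorization: 255 = 3·5·17.
f is primitive ⇔ t has order 255 in GF(2)[t]/(f), i.e. t^(255/q) ≠ 1 for each prime q | 255.
t^(85) mod f = 1
t^(51) mod f = t^6 + t^4 + t^3 + t.
t^(15) mod f = t^5 + t^4 + t^3.
Since t^(85) = 1, the order of t divides 85 < 255; not primitive.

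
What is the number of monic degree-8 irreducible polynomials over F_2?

By the necklace-counting formula, N_2(8) = (1/8) Σ_{d|8} μ(8/d)·2^d.
Divisors of 8: 1, 2, 4, 8; μ(8/d) for each: 0, 0, -1, 1.
Σ = − 2^4 + 2^8 = 240.
N = 240/8 = 30.

30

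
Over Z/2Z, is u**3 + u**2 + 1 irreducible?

Yes

Write h(u) = u**3 + u**2 + 1.
Check for roots in Z/2Z: h(0) = 1; h(1) = 1.
No roots. A degree-3 polynomial over a field with no linear factor is irreducible.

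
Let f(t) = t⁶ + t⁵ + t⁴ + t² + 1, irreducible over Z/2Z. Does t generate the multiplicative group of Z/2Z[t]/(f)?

No

|GF(2^6)^×| = 2^6 − 1 = 63. Prime factorization: 63 = 3^2·7.
f is primitive ⇔ t has order 63 in GF(2)[t]/(f), i.e. t^(63/q) ≠ 1 for each prime q | 63.
t^(21) mod f = 1
t^(9) mod f = t³ + 1.
Since t^(21) = 1, the order of t divides 21 < 63; not primitive.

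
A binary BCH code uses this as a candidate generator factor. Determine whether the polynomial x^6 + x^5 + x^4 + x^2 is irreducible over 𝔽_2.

Write P(x) = x^6 + x^5 + x^4 + x^2.
Check for roots in 𝔽_2: P(0) = 0 → root; P(1) = 0 → root.
P(0) = 0, so (x) divides P(x); P is reducible.

No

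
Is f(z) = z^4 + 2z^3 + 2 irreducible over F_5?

Check for roots in F_5: f(0) = 2; f(1) = 0 → root; f(2) = 4; f(3) = 2; f(4) = 1.
f(1) = 0, so (z − 1) divides f(z); f is reducible.

No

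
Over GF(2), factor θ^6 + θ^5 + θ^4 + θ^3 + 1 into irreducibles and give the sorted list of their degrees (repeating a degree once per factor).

2, 4

Write h(θ) = θ^6 + θ^5 + θ^4 + θ^3 + 1.
Roots in GF(2): h(0) = 1; h(1) = 1.
Complete factorization: h(θ) = (θ^2 + θ + 1)·(θ^4 + θ + 1).
Factor degrees with multiplicity: 2 + 4 = 6.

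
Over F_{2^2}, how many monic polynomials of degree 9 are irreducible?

The number of monic irreducibles of degree 9 over GF(4) is (1/9)·Σ_{d∣9} μ(9/d) 4^d.
Divisors of 9: 1, 3, 9; μ(9/d) for each: 0, -1, 1.
Σ = − 4^3 + 4^9 = 262080.
N = 262080/9 = 29120.

29120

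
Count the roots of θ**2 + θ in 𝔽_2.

Write g(θ) = θ**2 + θ.
Evaluate at each of the 2 elements of 𝔽_2:
g(0) = 0 → root; g(1) = 0 → root.
Roots: {0, 1}.

2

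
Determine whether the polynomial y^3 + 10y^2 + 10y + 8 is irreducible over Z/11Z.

Write m(y) = y^3 + 10y^2 + 10y + 8.
Check each element of Z/11Z for a root: m(0)=8, m(1)=7, m(2)=10, m(3)=1, m(4)=8, m(5)=4, m(6)=6, m(7)=9, m(8)=8, m(9)=9, m(10)=7.
No roots. A degree-3 polynomial over a field with no linear factor is irreducible.

Yes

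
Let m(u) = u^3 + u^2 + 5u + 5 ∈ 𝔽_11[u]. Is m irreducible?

Check each element of 𝔽_11 for a root: m(0)=5, m(1)=1, m(2)=5, m(3)=1, m(4)=6, m(5)=4, m(6)=1, m(7)=3, m(8)=5, m(9)=2, m(10)=0.
m(10) = 0, so (u − 10) divides m(u); m is reducible.

No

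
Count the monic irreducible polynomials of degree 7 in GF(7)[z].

117648

The number of monic irreducibles of degree 7 over GF(7) is (1/7)·Σ_{d∣7} μ(7/d) 7^d.
Divisors of 7: 1, 7; μ(7/d) for each: -1, 1.
Σ = − 7^1 + 7^7 = 823536.
N = 823536/7 = 117648.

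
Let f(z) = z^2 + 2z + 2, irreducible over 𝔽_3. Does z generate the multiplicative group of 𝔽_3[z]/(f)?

Yes

|GF(3^2)^×| = 3^2 − 1 = 8. Prime factorization: 8 = 2^3.
f is primitive ⇔ z has order 8 in GF(3)[z]/(f), i.e. z^(8/q) ≠ 1 for each prime q | 8.
z^(4) mod f = 2.
None equal 1, so z has full order 8; f is primitive.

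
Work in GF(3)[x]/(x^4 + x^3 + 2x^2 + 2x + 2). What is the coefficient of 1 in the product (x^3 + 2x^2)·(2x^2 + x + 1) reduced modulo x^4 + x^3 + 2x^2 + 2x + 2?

0

Multiply in GF(3)[x]: (x^3 + 2x^2)·(2x^2 + x + 1) = 2x^5 + 2x^4 + 2x^2.
Reduce using x^4 ≡ 2x^3 + x^2 + x + 1 (mod x^4 + x^3 + 2x^2 + 2x + 2).
Reduced: 2x^3 + x^2 + 2x.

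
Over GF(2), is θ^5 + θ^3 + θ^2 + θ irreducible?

Write P(θ) = θ^5 + θ^3 + θ^2 + θ.
Check for roots in GF(2): P(0) = 0 → root; P(1) = 0 → root.
P(0) = 0, so (θ) divides P(θ); P is reducible.

No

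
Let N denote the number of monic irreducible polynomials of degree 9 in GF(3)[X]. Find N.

2184

Gauss's count: N_{3}(9) = (1/9) Σ_{d|9} μ(9/d)·3^d.
Divisors of 9: 1, 3, 9; μ(9/d) for each: 0, -1, 1.
Σ = − 3^3 + 3^9 = 19656.
N = 19656/9 = 2184.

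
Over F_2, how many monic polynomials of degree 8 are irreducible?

x^(2^8) − x is the product of all monic irreducibles of degree dividing 8; Möbius inversion gives N = (1/8) Σ μ(8/d)·2^d.
Divisors of 8: 1, 2, 4, 8; μ(8/d) for each: 0, 0, -1, 1.
Σ = − 2^4 + 2^8 = 240.
N = 240/8 = 30.

30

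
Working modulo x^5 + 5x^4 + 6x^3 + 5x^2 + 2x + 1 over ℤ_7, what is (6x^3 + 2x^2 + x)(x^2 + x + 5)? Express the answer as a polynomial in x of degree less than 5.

Multiply in ℤ_7[x]: (6x^3 + 2x^2 + x)·(x^2 + x + 5) = 6x^5 + x^4 + 5x^3 + 4x^2 + 5x.
Reduce using x^5 ≡ 2x^4 + x^3 + 2x^2 + 5x + 6 (mod x^5 + 5x^4 + 6x^3 + 5x^2 + 2x + 1).
Reduced: 6x^4 + 4x^3 + 2x^2 + 1.

6x^4 + 4x^3 + 2x^2 + 1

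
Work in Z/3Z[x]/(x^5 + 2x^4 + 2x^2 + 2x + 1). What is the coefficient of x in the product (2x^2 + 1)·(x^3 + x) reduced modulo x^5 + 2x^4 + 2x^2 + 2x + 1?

0

Multiply in Z/3Z[x]: (2x^2 + 1)·(x^3 + x) = 2x^5 + x.
Reduce using x^5 ≡ x^4 + x^2 + x + 2 (mod x^5 + 2x^4 + 2x^2 + 2x + 1).
Reduced: 2x^4 + 2x^2 + 1.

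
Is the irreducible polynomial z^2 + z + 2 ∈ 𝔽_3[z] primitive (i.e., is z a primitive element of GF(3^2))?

Write f(z) = z^2 + z + 2.
|GF(3^2)^×| = 3^2 − 1 = 8. Prime factorization: 8 = 2^3.
f is primitive ⇔ z has order 8 in GF(3)[z]/(f), i.e. z^(8/q) ≠ 1 for each prime q | 8.
z^(4) mod f = 2.
None equal 1, so z has full order 8; f is primitive.

Yes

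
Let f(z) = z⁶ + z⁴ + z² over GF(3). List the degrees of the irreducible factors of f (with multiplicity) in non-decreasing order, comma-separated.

Roots in GF(3): f(0) = 0 → root; f(1) = 0 → root; f(2) = 0 → root.
Linear factors from roots: (z), (z - 1), (z + 1).
Complete factorization: f(z) = (z)^2·(z + 1)^2·(z - 1)^2.
Factor degrees with multiplicity: 1 + 1 + 1 + 1 + 1 + 1 = 6.

1, 1, 1, 1, 1, 1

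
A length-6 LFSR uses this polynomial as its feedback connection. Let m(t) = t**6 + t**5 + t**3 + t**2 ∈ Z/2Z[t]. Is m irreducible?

No

Check for roots in Z/2Z: m(0) = 0 → root; m(1) = 0 → root.
m(0) = 0, so (t) divides m(t); m is reducible.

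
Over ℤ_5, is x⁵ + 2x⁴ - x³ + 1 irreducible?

Write P(x) = x⁵ + 2x⁴ - x³ + 1.
Check for roots in ℤ_5: P(0) = 1; P(1) = 3; P(2) = 2; P(3) = 4; P(4) = 3.
No roots, so no linear factors.
Degree-2 irreducible divisors: test the 10 monic irreducibles of degree 2 over GF(5).
None of them divide P (all give nonzero remainder).
No irreducible factor of degree ≤ 2 exists, so P is irreducible over GF(5).

Yes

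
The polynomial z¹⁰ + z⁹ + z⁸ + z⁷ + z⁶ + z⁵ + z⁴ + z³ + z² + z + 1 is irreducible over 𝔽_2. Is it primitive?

No

Write f(z) = z¹⁰ + z⁹ + z⁸ + z⁷ + z⁶ + z⁵ + z⁴ + z³ + z² + z + 1.
|GF(2^10)^×| = 2^10 − 1 = 1023. Prime factorization: 1023 = 3·11·31.
f is primitive ⇔ z has order 1023 in GF(2)[z]/(f), i.e. z^(1023/q) ≠ 1 for each prime q | 1023.
z^(341) mod f = 1
z^(93) mod f = z⁵.
z^(33) mod f = 1
Since z^(341) = 1, the order of z divides 341 < 1023; not primitive.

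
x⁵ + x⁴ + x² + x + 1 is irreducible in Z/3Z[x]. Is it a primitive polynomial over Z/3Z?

Write f(x) = x⁵ + x⁴ + x² + x + 1.
|GF(3^5)^×| = 3^5 − 1 = 242. Prime factorization: 242 = 2·11^2.
f is primitive ⇔ x has order 242 in GF(3)[x]/(f), i.e. x^(242/q) ≠ 1 for each prime q | 242.
x^(121) mod f = 2.
x^(22) mod f = x⁴ + x³ + 2x² + 2x + 1.
None equal 1, so x has full order 242; f is primitive.

Yes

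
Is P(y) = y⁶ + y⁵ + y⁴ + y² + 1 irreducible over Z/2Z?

Yes

Check for roots in Z/2Z: P(0) = 1; P(1) = 1.
No roots, so no linear factors.
Monic irreducibles of degree 2 over GF(2): y² + y + 1.
None of them divide P (all give nonzero remainder).
Monic irreducibles of degree 3 over GF(2): y³ + y + 1, y³ + y² + 1.
None of them divide P (all give nonzero remainder).
No irreducible factor of degree ≤ 3 exists, so P is irreducible over GF(2).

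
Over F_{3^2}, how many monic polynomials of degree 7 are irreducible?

x^(9^7) − x is the product of all monic irreducibles of degree dividing 7; Möbius inversion gives N = (1/7) Σ μ(7/d)·9^d.
Divisors of 7: 1, 7; μ(7/d) for each: -1, 1.
Σ = − 9^1 + 9^7 = 4782960.
N = 4782960/7 = 683280.

683280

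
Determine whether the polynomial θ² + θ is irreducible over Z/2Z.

Write g(θ) = θ² + θ.
Check for roots in Z/2Z: g(0) = 0 → root; g(1) = 0 → root.
g(0) = 0, so (θ) divides g(θ); g is reducible.

No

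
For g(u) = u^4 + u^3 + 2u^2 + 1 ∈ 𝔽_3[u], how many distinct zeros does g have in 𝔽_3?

1

Evaluate at each of the 3 elements of 𝔽_3:
g(0) = 1; g(1) = 2; g(2) = 0 → root.
Roots: {2}.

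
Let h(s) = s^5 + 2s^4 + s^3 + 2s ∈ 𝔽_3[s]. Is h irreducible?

Check for roots in 𝔽_3: h(0) = 0 → root; h(1) = 0 → root; h(2) = 1.
h(0) = 0, so (s) divides h(s); h is reducible.

No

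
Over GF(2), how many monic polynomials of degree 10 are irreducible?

By the necklace-counting formula, N_2(10) = (1/10) Σ_{d|10} μ(10/d)·2^d.
Divisors of 10: 1, 2, 5, 10; μ(10/d) for each: 1, -1, -1, 1.
Σ = 2^1 − 2^2 − 2^5 + 2^10 = 990.
N = 990/10 = 99.

99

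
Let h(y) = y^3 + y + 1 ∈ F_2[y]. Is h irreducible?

Yes

Check for roots in F_2: h(0) = 1; h(1) = 1.
No roots. A degree-3 polynomial over a field with no linear factor is irreducible.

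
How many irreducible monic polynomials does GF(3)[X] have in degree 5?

48

Gauss's count: N_{3}(5) = (1/5) Σ_{d|5} μ(5/d)·3^d.
Divisors of 5: 1, 5; μ(5/d) for each: -1, 1.
Σ = − 3^1 + 3^5 = 240.
N = 240/5 = 48.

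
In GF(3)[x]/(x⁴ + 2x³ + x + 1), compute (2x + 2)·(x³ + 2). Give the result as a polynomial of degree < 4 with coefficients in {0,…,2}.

x^3 + 2x + 2

Multiply in GF(3)[x]: (2x + 2)·(x³ + 2) = 2x⁴ + 2x³ + x + 1.
Reduce using x⁴ ≡ x³ + 2x + 2 (mod x⁴ + 2x³ + x + 1).
Reduced: x³ + 2x + 2.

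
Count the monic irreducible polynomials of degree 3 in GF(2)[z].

x^(2^3) − x is the product of all monic irreducibles of degree dividing 3; Möbius inversion gives N = (1/3) Σ μ(3/d)·2^d.
Divisors of 3: 1, 3; μ(3/d) for each: -1, 1.
Σ = − 2^1 + 2^3 = 6.
N = 6/3 = 2.

2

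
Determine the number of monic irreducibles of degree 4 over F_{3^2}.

1620

x^(9^4) − x is the product of all monic irreducibles of degree dividing 4; Möbius inversion gives N = (1/4) Σ μ(4/d)·9^d.
Divisors of 4: 1, 2, 4; μ(4/d) for each: 0, -1, 1.
Σ = − 9^2 + 9^4 = 6480.
N = 6480/4 = 1620.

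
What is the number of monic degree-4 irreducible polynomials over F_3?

18

By the necklace-counting formula, N_3(4) = (1/4) Σ_{d|4} μ(4/d)·3^d.
Divisors of 4: 1, 2, 4; μ(4/d) for each: 0, -1, 1.
Σ = − 3^2 + 3^4 = 72.
N = 72/4 = 18.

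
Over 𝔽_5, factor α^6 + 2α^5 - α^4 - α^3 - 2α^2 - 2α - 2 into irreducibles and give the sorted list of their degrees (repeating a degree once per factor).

1, 1, 2, 2

Write h(α) = α^6 + 2α^5 - α^4 - α^3 - 2α^2 - 2α - 2.
Roots in 𝔽_5: h(0) = 3; h(1) = 0 → root; h(2) = 0 → root; h(3) = 1; h(4) = 2.
Linear factors from roots: (α - 1), (α - 2).
Complete factorization: h(α) = (α - 2)·(α - 1)·(α^2 + 2α - 2)·(α^2 - 2α - 2).
Factor degrees with multiplicity: 1 + 1 + 2 + 2 = 6.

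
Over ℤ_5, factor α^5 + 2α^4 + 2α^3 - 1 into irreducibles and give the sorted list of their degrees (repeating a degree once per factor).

Write f(α) = α^5 + 2α^4 + 2α^3 - 1.
Roots in ℤ_5: f(0) = 4; f(1) = 4; f(2) = 4; f(3) = 3; f(4) = 3.
Complete factorization: f(α) = (α^5 + 2α^4 + 2α^3 - 1).
Factor degrees with multiplicity: 5 = 5.

5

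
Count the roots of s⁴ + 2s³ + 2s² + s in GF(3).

3

Write f(s) = s⁴ + 2s³ + 2s² + s.
Evaluate at each of the 3 elements of GF(3):
f(0) = 0 → root; f(1) = 0 → root; f(2) = 0 → root.
Roots: {0, 1, 2}.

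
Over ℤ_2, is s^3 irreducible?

No

Write m(s) = s^3.
Check for roots in ℤ_2: m(0) = 0 → root; m(1) = 1.
m(0) = 0, so (s) divides m(s); m is reducible.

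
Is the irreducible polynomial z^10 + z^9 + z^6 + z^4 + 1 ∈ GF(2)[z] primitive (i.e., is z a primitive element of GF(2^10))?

No

Write f(z) = z^10 + z^9 + z^6 + z^4 + 1.
|GF(2^10)^×| = 2^10 − 1 = 1023. Prime factorization: 1023 = 3·11·31.
f is primitive ⇔ z has order 1023 in GF(2)[z]/(f), i.e. z^(1023/q) ≠ 1 for each prime q | 1023.
z^(341) mod f = 1
z^(93) mod f = z^8 + z^6 + z^5 + z^3 + z^2 + z.
z^(33) mod f = z^8 + z^7 + z^6 + z^4 + 1.
Since z^(341) = 1, the order of z divides 341 < 1023; not primitive.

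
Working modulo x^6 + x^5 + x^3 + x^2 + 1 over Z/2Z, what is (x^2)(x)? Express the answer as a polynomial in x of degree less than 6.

x^3

Multiply in Z/2Z[x]: (x^2)·(x) = x^3.
Reduced: x^3.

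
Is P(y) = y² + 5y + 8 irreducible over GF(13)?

Check each element of GF(13) for a root: P(0)=8, P(1)=1, P(2)=9, P(3)=6, P(4)=5, P(5)=6, P(6)=9, P(7)=1, P(8)=8, P(9)=4, P(10)=2, P(11)=2, P(12)=4.
No roots. A degree-2 polynomial over a field with no linear factor is irreducible.

Yes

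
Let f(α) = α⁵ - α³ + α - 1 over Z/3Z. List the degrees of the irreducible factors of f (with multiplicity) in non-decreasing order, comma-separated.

1, 1, 3

Roots in Z/3Z: f(0) = 2; f(1) = 0 → root; f(2) = 1.
Linear factors from roots: (α - 1).
Complete factorization: f(α) = (α - 1)^2·(α³ - α² - α - 1).
Factor degrees with multiplicity: 1 + 1 + 3 = 5.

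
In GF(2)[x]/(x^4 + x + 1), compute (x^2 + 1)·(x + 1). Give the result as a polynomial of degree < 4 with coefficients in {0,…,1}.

x^3 + x^2 + x + 1

Multiply in GF(2)[x]: (x^2 + 1)·(x + 1) = x^3 + x^2 + x + 1.
Reduced: x^3 + x^2 + x + 1.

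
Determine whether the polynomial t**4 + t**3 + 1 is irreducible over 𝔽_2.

Yes

Write m(t) = t**4 + t**3 + 1.
Check for roots in 𝔽_2: m(0) = 1; m(1) = 1.
No roots, so no linear factors.
Monic irreducibles of degree 2 over GF(2): t**2 + t + 1.
None of them divide m (all give nonzero remainder).
No irreducible factor of degree ≤ 2 exists, so m is irreducible over GF(2).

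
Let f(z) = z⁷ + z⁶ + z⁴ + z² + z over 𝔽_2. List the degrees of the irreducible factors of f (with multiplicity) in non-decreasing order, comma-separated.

1, 2, 2, 2

Roots in 𝔽_2: f(0) = 0 → root; f(1) = 1.
Linear factors from roots: (z).
Complete factorization: f(z) = (z)·(z² + z + 1)^3.
Factor degrees with multiplicity: 1 + 2 + 2 + 2 = 7.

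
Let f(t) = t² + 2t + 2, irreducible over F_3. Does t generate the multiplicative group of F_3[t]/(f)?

Yes

|GF(3^2)^×| = 3^2 − 1 = 8. Prime factorization: 8 = 2^3.
f is primitive ⇔ t has order 8 in GF(3)[t]/(f), i.e. t^(8/q) ≠ 1 for each prime q | 8.
t^(4) mod f = 2.
None equal 1, so t has full order 8; f is primitive.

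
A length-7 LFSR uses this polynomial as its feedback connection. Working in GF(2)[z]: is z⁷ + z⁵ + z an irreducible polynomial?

No

Write g(z) = z⁷ + z⁵ + z.
Check for roots in GF(2): g(0) = 0 → root; g(1) = 1.
g(0) = 0, so (z) divides g(z); g is reducible.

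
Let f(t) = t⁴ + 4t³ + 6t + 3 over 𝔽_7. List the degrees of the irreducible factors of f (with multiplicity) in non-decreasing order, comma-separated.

1, 1, 1, 1

Linear factors from roots: (t + 6), (t + 5), (t + 4), (t + 3).
Complete factorization: f(t) = (t + 3)·(t + 4)·(t + 5)·(t + 6).
Factor degrees with multiplicity: 1 + 1 + 1 + 1 = 4.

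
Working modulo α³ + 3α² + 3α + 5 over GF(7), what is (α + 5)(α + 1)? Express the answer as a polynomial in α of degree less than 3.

Multiply in GF(7)[α]: (α + 5)·(α + 1) = α² + 6α + 5.
Reduced: α² + 6α + 5.

α^2 + 6α + 5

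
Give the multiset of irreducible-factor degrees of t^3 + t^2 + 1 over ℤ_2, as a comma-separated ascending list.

3

Write h(t) = t^3 + t^2 + 1.
Roots in ℤ_2: h(0) = 1; h(1) = 1.
Complete factorization: h(t) = (t^3 + t^2 + 1).
Factor degrees with multiplicity: 3 = 3.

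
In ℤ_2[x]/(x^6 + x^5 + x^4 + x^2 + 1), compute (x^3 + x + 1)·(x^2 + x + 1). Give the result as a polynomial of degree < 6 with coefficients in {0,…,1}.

x^5 + x^4 + 1

Multiply in ℤ_2[x]: (x^3 + x + 1)·(x^2 + x + 1) = x^5 + x^4 + 1.
Reduced: x^5 + x^4 + 1.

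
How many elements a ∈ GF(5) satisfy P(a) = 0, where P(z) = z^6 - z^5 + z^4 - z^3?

Evaluate at each of the 5 elements of GF(5):
P(0) = 0 → root; P(1) = 0 → root; P(2) = 0 → root; P(3) = 0 → root; P(4) = 4.
Roots: {0, 1, 2, 3}.

4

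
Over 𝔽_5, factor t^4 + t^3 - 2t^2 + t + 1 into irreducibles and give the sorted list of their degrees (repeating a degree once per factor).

2, 2

Write h(t) = t^4 + t^3 - 2t^2 + t + 1.
Roots in 𝔽_5: h(0) = 1; h(1) = 2; h(2) = 4; h(3) = 4; h(4) = 3.
Complete factorization: h(t) = (t^2 + 2t - 2)·(t^2 - t + 2).
Factor degrees with multiplicity: 2 + 2 = 4.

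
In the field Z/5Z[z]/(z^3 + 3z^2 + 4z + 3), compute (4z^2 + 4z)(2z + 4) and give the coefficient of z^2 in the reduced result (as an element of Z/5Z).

Multiply in Z/5Z[z]: (4z^2 + 4z)·(2z + 4) = 3z^3 + 4z^2 + z.
Reduce using z^3 ≡ 2z^2 + z + 2 (mod z^3 + 3z^2 + 4z + 3).
Reduced: 4z + 1.

0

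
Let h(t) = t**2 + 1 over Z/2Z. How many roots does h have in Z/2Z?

Evaluate at each of the 2 elements of Z/2Z:
h(0) = 1; h(1) = 0 → root.
Roots: {1}.

1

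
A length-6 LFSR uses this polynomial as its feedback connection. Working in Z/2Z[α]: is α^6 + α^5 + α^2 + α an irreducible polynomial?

Write m(α) = α^6 + α^5 + α^2 + α.
Check for roots in Z/2Z: m(0) = 0 → root; m(1) = 0 → root.
m(0) = 0, so (α) divides m(α); m is reducible.

No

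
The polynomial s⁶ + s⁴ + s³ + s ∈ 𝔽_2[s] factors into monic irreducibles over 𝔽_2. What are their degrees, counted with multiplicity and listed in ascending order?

Write h(s) = s⁶ + s⁴ + s³ + s.
Roots in 𝔽_2: h(0) = 0 → root; h(1) = 0 → root.
Linear factors from roots: (s), (s + 1).
Complete factorization: h(s) = (s)·(s + 1)^3·(s² + s + 1).
Factor degrees with multiplicity: 1 + 1 + 1 + 1 + 2 = 6.

1, 1, 1, 1, 2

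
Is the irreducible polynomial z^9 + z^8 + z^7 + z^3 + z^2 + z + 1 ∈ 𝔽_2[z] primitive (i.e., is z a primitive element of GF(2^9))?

Yes

Write f(z) = z^9 + z^8 + z^7 + z^3 + z^2 + z + 1.
|GF(2^9)^×| = 2^9 − 1 = 511. Prime factorization: 511 = 7·73.
f is primitive ⇔ z has order 511 in GF(2)[z]/(f), i.e. z^(511/q) ≠ 1 for each prime q | 511.
z^(73) mod f = z^7 + z^6 + z^5 + z^4 + z^3.
z^(7) mod f = z^7.
None equal 1, so z has full order 511; f is primitive.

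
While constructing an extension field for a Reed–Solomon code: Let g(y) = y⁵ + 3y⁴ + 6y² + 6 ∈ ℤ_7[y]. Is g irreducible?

No

Check for roots in ℤ_7: g(0) = 6; g(1) = 2; g(2) = 5; g(3) = 0 → root; g(4) = 4; g(5) = 4; g(6) = 0 → root.
g(3) = 0, so (y − 3) divides g(y); g is reducible.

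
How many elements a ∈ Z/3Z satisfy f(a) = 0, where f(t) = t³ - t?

Evaluate at each of the 3 elements of Z/3Z:
f(0) = 0 → root; f(1) = 0 → root; f(2) = 0 → root.
Roots: {0, 1, 2}.

3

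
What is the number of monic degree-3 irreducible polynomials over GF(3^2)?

The number of monic irreducibles of degree 3 over GF(9) is (1/3)·Σ_{d∣3} μ(3/d) 9^d.
Divisors of 3: 1, 3; μ(3/d) for each: -1, 1.
Σ = − 9^1 + 9^3 = 720.
N = 720/3 = 240.

240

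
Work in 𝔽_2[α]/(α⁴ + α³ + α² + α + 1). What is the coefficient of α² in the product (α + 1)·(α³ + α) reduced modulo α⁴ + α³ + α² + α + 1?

Multiply in 𝔽_2[α]: (α + 1)·(α³ + α) = α⁴ + α³ + α² + α.
Reduce using α⁴ ≡ α³ + α² + α + 1 (mod α⁴ + α³ + α² + α + 1).
Reduced: 1.

0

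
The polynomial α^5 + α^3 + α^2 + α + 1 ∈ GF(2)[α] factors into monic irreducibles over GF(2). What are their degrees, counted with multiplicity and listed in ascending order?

Write h(α) = α^5 + α^3 + α^2 + α + 1.
Roots in GF(2): h(0) = 1; h(1) = 1.
Complete factorization: h(α) = (α^5 + α^3 + α^2 + α + 1).
Factor degrees with multiplicity: 5 = 5.

5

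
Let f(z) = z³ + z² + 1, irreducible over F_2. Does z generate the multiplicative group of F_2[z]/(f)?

Yes

|GF(2^3)^×| = 2^3 − 1 = 7. Prime factorization: 7 = 7.
f is primitive ⇔ z has order 7 in GF(2)[z]/(f), i.e. z^(7/q) ≠ 1 for each prime q | 7.
z^(1) mod f = z.
None equal 1, so z has full order 7; f is primitive.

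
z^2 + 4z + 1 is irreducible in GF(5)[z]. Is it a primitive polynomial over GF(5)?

No

Write f(z) = z^2 + 4z + 1.
|GF(5^2)^×| = 5^2 − 1 = 24. Prime factorization: 24 = 2^3·3.
f is primitive ⇔ z has order 24 in GF(5)[z]/(f), i.e. z^(24/q) ≠ 1 for each prime q | 24.
z^(12) mod f = 1
z^(8) mod f = z + 4.
Since z^(12) = 1, the order of z divides 12 < 24; not primitive.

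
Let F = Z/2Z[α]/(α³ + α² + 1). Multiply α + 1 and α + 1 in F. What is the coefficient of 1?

Multiply in Z/2Z[α]: (α + 1)·(α + 1) = α² + 1.
Reduced: α² + 1.

1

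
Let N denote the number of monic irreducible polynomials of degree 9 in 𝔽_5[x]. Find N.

217000

x^(5^9) − x is the product of all monic irreducibles of degree dividing 9; Möbius inversion gives N = (1/9) Σ μ(9/d)·5^d.
Divisors of 9: 1, 3, 9; μ(9/d) for each: 0, -1, 1.
Σ = − 5^3 + 5^9 = 1953000.
N = 1953000/9 = 217000.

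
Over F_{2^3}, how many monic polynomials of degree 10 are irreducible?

107370900

By the necklace-counting formula, N_8(10) = (1/10) Σ_{d|10} μ(10/d)·8^d.
Divisors of 10: 1, 2, 5, 10; μ(10/d) for each: 1, -1, -1, 1.
Σ = 8^1 − 8^2 − 8^5 + 8^10 = 1073709000.
N = 1073709000/10 = 107370900.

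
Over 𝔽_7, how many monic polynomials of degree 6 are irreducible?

19544

By the necklace-counting formula, N_7(6) = (1/6) Σ_{d|6} μ(6/d)·7^d.
Divisors of 6: 1, 2, 3, 6; μ(6/d) for each: 1, -1, -1, 1.
Σ = 7^1 − 7^2 − 7^3 + 7^6 = 117264.
N = 117264/6 = 19544.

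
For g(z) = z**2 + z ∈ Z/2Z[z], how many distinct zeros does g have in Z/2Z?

Evaluate at each of the 2 elements of Z/2Z:
g(0) = 0 → root; g(1) = 0 → root.
Roots: {0, 1}.

2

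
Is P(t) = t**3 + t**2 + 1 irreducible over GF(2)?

Yes

Check for roots in GF(2): P(0) = 1; P(1) = 1.
No roots. A degree-3 polynomial over a field with no linear factor is irreducible.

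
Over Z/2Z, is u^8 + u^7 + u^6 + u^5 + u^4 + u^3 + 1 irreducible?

Yes

Write h(u) = u^8 + u^7 + u^6 + u^5 + u^4 + u^3 + 1.
Check for roots in Z/2Z: h(0) = 1; h(1) = 1.
No roots, so no linear factors.
Monic irreducibles of degree 2 over GF(2): u^2 + u + 1.
None of them divide h (all give nonzero remainder).
Monic irreducibles of degree 3 over GF(2): u^3 + u + 1, u^3 + u^2 + 1.
None of them divide h (all give nonzero remainder).
Monic irreducibles of degree 4 over GF(2): u^4 + u + 1, u^4 + u^3 + 1, u^4 + u^3 + u^2 + u + 1.
None of them divide h (all give nonzero remainder).
No irreducible factor of degree ≤ 4 exists, so h is irreducible over GF(2).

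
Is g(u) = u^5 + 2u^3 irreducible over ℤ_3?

No

Check for roots in ℤ_3: g(0) = 0 → root; g(1) = 0 → root; g(2) = 0 → root.
g(0) = 0, so (u) divides g(u); g is reducible.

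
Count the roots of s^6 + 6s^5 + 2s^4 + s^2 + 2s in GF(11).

Write f(s) = s^6 + 6s^5 + 2s^4 + s^2 + 2s.
Evaluate at each of the 11 elements of GF(11):
f(0) = 0 → root; f(1) = 1; f(2) = 10; f(3) = 10; f(4) = 7; f(5) = 9; f(6) = 10; f(7) = 1; f(8) = 8; f(9) = 3; f(10) = 7.
Roots: {0}.

1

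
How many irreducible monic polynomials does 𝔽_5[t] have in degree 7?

11160

Gauss's count: N_{5}(7) = (1/7) Σ_{d|7} μ(7/d)·5^d.
Divisors of 7: 1, 7; μ(7/d) for each: -1, 1.
Σ = − 5^1 + 5^7 = 78120.
N = 78120/7 = 11160.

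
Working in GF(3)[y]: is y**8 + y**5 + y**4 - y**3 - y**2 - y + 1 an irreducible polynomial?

Write m(y) = y**8 + y**5 + y**4 - y**3 - y**2 - y + 1.
Check for roots in GF(3): m(0) = 1; m(1) = 1; m(2) = 0 → root.
m(2) = 0, so (y − 2) divides m(y); m is reducible.

No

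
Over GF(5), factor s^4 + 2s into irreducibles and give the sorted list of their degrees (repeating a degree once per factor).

Write f(s) = s^4 + 2s.
Roots in GF(5): f(0) = 0 → root; f(1) = 3; f(2) = 0 → root; f(3) = 2; f(4) = 4.
Linear factors from roots: (s), (s + 3).
Complete factorization: f(s) = (s)·(s + 3)·(s^2 + 2s + 4).
Factor degrees with multiplicity: 1 + 1 + 2 = 4.

1, 1, 2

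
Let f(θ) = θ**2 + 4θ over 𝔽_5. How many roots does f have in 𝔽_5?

2

Evaluate at each of the 5 elements of 𝔽_5:
f(0) = 0 → root; f(1) = 0 → root; f(2) = 2; f(3) = 1; f(4) = 2.
Roots: {0, 1}.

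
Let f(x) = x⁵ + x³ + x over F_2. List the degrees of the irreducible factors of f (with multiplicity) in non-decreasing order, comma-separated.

1, 2, 2

Roots in F_2: f(0) = 0 → root; f(1) = 1.
Linear factors from roots: (x).
Complete factorization: f(x) = (x)·(x² + x + 1)^2.
Factor degrees with multiplicity: 1 + 2 + 2 = 5.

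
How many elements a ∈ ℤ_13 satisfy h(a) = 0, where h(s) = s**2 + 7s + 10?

2

Evaluate at each of the 13 elements of ℤ_13:
h(0) = 10; h(1) = 5; h(2) = 2; h(3) = 1; h(4) = 2; h(5) = 5; h(6) = 10; h(7) = 4; h(8) = 0 → root; h(9) = 11; h(10) = 11; h(11) = 0 → root; h(12) = 4.
Roots: {8, 11}.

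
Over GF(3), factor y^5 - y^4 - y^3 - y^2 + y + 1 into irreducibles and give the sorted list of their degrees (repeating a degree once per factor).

Write h(y) = y^5 - y^4 - y^3 - y^2 + y + 1.
Roots in GF(3): h(0) = 1; h(1) = 0 → root; h(2) = 1.
Linear factors from roots: (y - 1).
Complete factorization: h(y) = (y - 1)^3·(y^2 - y - 1).
Factor degrees with multiplicity: 1 + 1 + 1 + 2 = 5.

1, 1, 1, 2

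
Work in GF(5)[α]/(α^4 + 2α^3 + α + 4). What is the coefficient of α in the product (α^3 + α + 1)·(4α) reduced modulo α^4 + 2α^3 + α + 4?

0

Multiply in GF(5)[α]: (α^3 + α + 1)·(4α) = 4α^4 + 4α^2 + 4α.
Reduce using α^4 ≡ 3α^3 + 4α + 1 (mod α^4 + 2α^3 + α + 4).
Reduced: 2α^3 + 4α^2 + 4.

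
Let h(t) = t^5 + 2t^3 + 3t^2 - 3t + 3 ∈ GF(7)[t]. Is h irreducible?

Check for roots in GF(7): h(0) = 3; h(1) = 6; h(2) = 1; h(3) = 3; h(4) = 1; h(5) = 1; h(6) = 6.
No roots, so no linear factors.
Degree-2 irreducible divisors: test the 21 monic irreducibles of degree 2 over GF(7).
None of them divide h (all give nonzero remainder).
No irreducible factor of degree ≤ 2 exists, so h is irreducible over GF(7).

Yes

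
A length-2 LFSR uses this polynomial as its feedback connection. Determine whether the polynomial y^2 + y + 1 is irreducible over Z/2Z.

Yes

Write h(y) = y^2 + y + 1.
Check for roots in Z/2Z: h(0) = 1; h(1) = 1.
No roots. A degree-2 polynomial over a field with no linear factor is irreducible.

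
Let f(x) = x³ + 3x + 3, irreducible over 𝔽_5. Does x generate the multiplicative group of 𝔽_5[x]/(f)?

Yes

|GF(5^3)^×| = 5^3 − 1 = 124. Prime factorization: 124 = 2^2·31.
f is primitive ⇔ x has order 124 in GF(5)[x]/(f), i.e. x^(124/q) ≠ 1 for each prime q | 124.
x^(62) mod f = 4.
x^(4) mod f = 2x² + 2x.
None equal 1, so x has full order 124; f is primitive.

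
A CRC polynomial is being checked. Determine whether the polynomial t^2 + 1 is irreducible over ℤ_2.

No

Write h(t) = t^2 + 1.
Check for roots in ℤ_2: h(0) = 1; h(1) = 0 → root.
h(1) = 0, so (t − 1) divides h(t); h is reducible.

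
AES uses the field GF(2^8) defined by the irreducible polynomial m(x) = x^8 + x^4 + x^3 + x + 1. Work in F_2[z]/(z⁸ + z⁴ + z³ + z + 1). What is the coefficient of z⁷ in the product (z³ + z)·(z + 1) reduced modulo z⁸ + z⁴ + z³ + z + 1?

0

Multiply in F_2[z]: (z³ + z)·(z + 1) = z⁴ + z³ + z² + z.
Reduced: z⁴ + z³ + z² + z.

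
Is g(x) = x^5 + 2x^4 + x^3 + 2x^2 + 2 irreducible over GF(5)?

Yes

Check for roots in GF(5): g(0) = 2; g(1) = 3; g(2) = 2; g(3) = 2; g(4) = 4.
No roots, so no linear factors.
Degree-2 irreducible divisors: test the 10 monic irreducibles of degree 2 over GF(5).
None of them divide g (all give nonzero remainder).
No irreducible factor of degree ≤ 2 exists, so g is irreducible over GF(5).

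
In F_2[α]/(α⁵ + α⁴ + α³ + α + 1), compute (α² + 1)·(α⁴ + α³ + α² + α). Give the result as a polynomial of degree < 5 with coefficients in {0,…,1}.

Multiply in F_2[α]: (α² + 1)·(α⁴ + α³ + α² + α) = α⁶ + α⁵ + α² + α.
Reduce using α⁵ ≡ α⁴ + α³ + α + 1 (mod α⁵ + α⁴ + α³ + α + 1).
Reduced: α⁴.

α^4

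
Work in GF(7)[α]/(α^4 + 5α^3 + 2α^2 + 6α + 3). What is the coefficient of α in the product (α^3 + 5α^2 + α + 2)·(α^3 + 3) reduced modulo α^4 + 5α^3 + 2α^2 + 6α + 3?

2

Multiply in GF(7)[α]: (α^3 + 5α^2 + α + 2)·(α^3 + 3) = α^6 + 5α^5 + α^4 + 5α^3 + α^2 + 3α + 6.
Reduce using α^4 ≡ 2α^3 + 5α^2 + α + 4 (mod α^4 + 5α^3 + 2α^2 + 6α + 3).
Reduced: 4α^3 + 2α + 2.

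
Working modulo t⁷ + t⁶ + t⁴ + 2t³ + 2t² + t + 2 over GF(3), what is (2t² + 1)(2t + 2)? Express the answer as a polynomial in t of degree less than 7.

Multiply in GF(3)[t]: (2t² + 1)·(2t + 2) = t³ + t² + 2t + 2.
Reduced: t³ + t² + 2t + 2.

t^3 + t^2 + 2t + 2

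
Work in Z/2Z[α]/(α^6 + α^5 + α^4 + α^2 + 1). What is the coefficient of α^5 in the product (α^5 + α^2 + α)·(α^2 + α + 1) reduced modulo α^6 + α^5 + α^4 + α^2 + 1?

Multiply in Z/2Z[α]: (α^5 + α^2 + α)·(α^2 + α + 1) = α^7 + α^6 + α^5 + α^4 + α.
Reduce using α^6 ≡ α^5 + α^4 + α^2 + 1 (mod α^6 + α^5 + α^4 + α^2 + 1).
Reduced: α^4 + α^3.

0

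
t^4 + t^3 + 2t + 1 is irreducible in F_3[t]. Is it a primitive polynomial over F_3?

No

Write f(t) = t^4 + t^3 + 2t + 1.
|GF(3^4)^×| = 3^4 − 1 = 80. Prime factorization: 80 = 2^4·5.
f is primitive ⇔ t has order 80 in GF(3)[t]/(f), i.e. t^(80/q) ≠ 1 for each prime q | 80.
t^(40) mod f = 1
t^(16) mod f = 2t^2 + t + 1.
Since t^(40) = 1, the order of t divides 40 < 80; not primitive.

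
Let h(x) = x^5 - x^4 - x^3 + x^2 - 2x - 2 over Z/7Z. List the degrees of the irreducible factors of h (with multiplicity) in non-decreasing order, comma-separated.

1, 2, 2

Linear factors from roots: (x + 1).
Complete factorization: h(x) = (x + 1)·(x^2 - x + 3)·(x^2 - x - 3).
Factor degrees with multiplicity: 1 + 2 + 2 = 5.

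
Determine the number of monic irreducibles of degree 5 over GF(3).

48

The number of monic irreducibles of degree 5 over GF(3) is (1/5)·Σ_{d∣5} μ(5/d) 3^d.
Divisors of 5: 1, 5; μ(5/d) for each: -1, 1.
Σ = − 3^1 + 3^5 = 240.
N = 240/5 = 48.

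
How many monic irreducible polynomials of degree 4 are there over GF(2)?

3

The number of monic irreducibles of degree 4 over GF(2) is (1/4)·Σ_{d∣4} μ(4/d) 2^d.
Divisors of 4: 1, 2, 4; μ(4/d) for each: 0, -1, 1.
Σ = − 2^2 + 2^4 = 12.
N = 12/4 = 3.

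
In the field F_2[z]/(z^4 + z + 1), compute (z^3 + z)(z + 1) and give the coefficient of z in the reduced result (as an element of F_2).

0

Multiply in F_2[z]: (z^3 + z)·(z + 1) = z^4 + z^3 + z^2 + z.
Reduce using z^4 ≡ z + 1 (mod z^4 + z + 1).
Reduced: z^3 + z^2 + 1.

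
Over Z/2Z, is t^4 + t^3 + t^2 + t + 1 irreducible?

Write P(t) = t^4 + t^3 + t^2 + t + 1.
Check for roots in Z/2Z: P(0) = 1; P(1) = 1.
No roots, so no linear factors.
Monic irreducibles of degree 2 over GF(2): t^2 + t + 1.
None of them divide P (all give nonzero remainder).
No irreducible factor of degree ≤ 2 exists, so P is irreducible over GF(2).

Yes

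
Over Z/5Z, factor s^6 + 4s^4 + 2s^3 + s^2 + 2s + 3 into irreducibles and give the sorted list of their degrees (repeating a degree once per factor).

Write h(s) = s^6 + 4s^4 + 2s^3 + s^2 + 2s + 3.
Roots in Z/5Z: h(0) = 3; h(1) = 3; h(2) = 0 → root; h(3) = 0 → root; h(4) = 0 → root.
Linear factors from roots: (s + 3), (s + 2), (s + 1).
Complete factorization: h(s) = (s + 1)·(s + 2)·(s + 3)^2·(s^2 + s + 1).
Factor degrees with multiplicity: 1 + 1 + 1 + 1 + 2 = 6.

1, 1, 1, 1, 2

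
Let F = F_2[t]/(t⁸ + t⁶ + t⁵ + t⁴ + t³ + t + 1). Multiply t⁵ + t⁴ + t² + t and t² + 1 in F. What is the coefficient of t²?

Multiply in F_2[t]: (t⁵ + t⁴ + t² + t)·(t² + 1) = t⁷ + t⁶ + t⁵ + t³ + t² + t.
Reduced: t⁷ + t⁶ + t⁵ + t³ + t² + t.

1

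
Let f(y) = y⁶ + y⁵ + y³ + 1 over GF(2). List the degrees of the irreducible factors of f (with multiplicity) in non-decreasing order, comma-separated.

1, 1, 1, 3

Roots in GF(2): f(0) = 1; f(1) = 0 → root.
Linear factors from roots: (y + 1).
Complete factorization: f(y) = (y + 1)^3·(y³ + y + 1).
Factor degrees with multiplicity: 1 + 1 + 1 + 3 = 6.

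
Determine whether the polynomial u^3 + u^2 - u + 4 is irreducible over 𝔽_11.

No

Write P(u) = u^3 + u^2 - u + 4.
Check each element of 𝔽_11 for a root: P(0)=4, P(1)=5, P(2)=3, P(3)=4, P(4)=3, P(5)=6, P(6)=8, P(7)=4, P(8)=0, P(9)=2, P(10)=5.
P(8) = 0, so (u − 8) divides P(u); P is reducible.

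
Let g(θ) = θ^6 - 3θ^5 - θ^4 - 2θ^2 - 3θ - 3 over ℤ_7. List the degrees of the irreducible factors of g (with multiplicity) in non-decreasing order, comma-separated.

Linear factors from roots: (θ + 3).
Complete factorization: g(θ) = (θ + 3)·(θ^2 + θ - 1)·(θ^3 - 3θ + 1).
Factor degrees with multiplicity: 1 + 2 + 3 = 6.

1, 2, 3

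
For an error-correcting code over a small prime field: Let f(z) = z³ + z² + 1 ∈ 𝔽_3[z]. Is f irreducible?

No

Check for roots in 𝔽_3: f(0) = 1; f(1) = 0 → root; f(2) = 1.
f(1) = 0, so (z − 1) divides f(z); f is reducible.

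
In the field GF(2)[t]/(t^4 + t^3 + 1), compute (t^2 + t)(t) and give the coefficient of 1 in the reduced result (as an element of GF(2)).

Multiply in GF(2)[t]: (t^2 + t)·(t) = t^3 + t^2.
Reduced: t^3 + t^2.

0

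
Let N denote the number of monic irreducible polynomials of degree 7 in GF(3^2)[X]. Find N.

Gauss's count: N_{9}(7) = (1/7) Σ_{d|7} μ(7/d)·9^d.
Divisors of 7: 1, 7; μ(7/d) for each: -1, 1.
Σ = − 9^1 + 9^7 = 4782960.
N = 4782960/7 = 683280.

683280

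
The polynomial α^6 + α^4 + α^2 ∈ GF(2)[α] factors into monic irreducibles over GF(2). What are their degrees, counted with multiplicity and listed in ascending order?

1, 1, 2, 2

Write h(α) = α^6 + α^4 + α^2.
Roots in GF(2): h(0) = 0 → root; h(1) = 1.
Linear factors from roots: (α).
Complete factorization: h(α) = (α)^2·(α^2 + α + 1)^2.
Factor degrees with multiplicity: 1 + 1 + 2 + 2 = 6.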